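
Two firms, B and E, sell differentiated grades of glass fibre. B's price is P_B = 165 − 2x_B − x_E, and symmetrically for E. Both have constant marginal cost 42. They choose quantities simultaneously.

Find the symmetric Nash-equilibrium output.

Firm B's profit: π = x_B(165 − 2x_B − x_E) − 42x_B.
∂π/∂x_B = 123 − 4x_B − x_E = 0 ⇒ x_B = 30.75 − 0.25x_E.
The game is symmetric, so in equilibrium x_E = x_B: the reaction function gives 1.25x_B = 30.75, hence x_B = 24.6.

24.6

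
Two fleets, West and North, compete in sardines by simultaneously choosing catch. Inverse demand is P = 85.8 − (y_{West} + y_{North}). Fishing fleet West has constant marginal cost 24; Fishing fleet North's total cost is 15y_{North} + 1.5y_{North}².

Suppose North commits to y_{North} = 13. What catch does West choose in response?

Fishing fleet West's profit: π = y_{West}(85.8 − (y_{West} + y_{North})) − 24y_{West}.
∂π/∂y_{West} = 61.8 − 2y_{West} − y_{North} = 0, so y_{West} = 30.9 − 0.5y_{North}.
At y_{North} = 13: y_{West} = 30.9 − 0.5·13 = 24.4.

24.4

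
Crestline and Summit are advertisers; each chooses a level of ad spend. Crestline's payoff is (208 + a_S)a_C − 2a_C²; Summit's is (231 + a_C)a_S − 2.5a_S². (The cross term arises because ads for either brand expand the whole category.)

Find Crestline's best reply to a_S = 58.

Expanding Crestline's payoff: 208a_C + a_Sa_C − 2a_C².
∂π/∂a_C = 208 + a_S − 4a_C = 0, so a_C = 52 + 0.25a_S.
At a_S = 58: a_C = 52 + 0.25·58 = 66.5.

66.5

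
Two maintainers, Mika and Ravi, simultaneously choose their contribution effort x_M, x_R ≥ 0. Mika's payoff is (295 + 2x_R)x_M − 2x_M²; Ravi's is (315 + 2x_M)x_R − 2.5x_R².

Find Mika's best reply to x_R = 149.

Expanding Mika's payoff: 295x_M + 2x_Rx_M − 2x_M².
∂π/∂x_M = 295 + 2x_R − 4x_M = 0, so x_M = 73.75 + 0.5x_R.
At x_R = 149: x_M = 73.75 + 0.5·149 = 148.25.

148.25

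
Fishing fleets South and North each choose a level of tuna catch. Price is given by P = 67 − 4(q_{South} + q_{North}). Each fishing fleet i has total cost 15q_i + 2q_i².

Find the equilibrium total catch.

Fishing fleet South's profit: π = q_{South}(67 − 4(q_{South} + q_{North})) − 15q_{South} − 2q_{South}².
∂π/∂q_{South} = 52 − 12q_{South} − 4q_{North} = 0, so q_{South} = 13/3 − (1/3)q_{North}.
The game is symmetric, so in equilibrium q_{North} = q_{South}: the reaction function gives (4/3)q_{South} = 13/3, hence q_{South} = 3.25.
Total catch: 3.25 + 3.25 = 6.5.

6.5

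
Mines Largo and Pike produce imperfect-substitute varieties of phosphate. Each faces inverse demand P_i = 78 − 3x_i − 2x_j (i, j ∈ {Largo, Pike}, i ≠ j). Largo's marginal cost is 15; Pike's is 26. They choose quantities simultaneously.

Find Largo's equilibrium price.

Mine Largo's profit: π = x_{Largo}(78 − 3x_{Largo} − 2x_{Pike}) − 15x_{Largo}.
∂π/∂x_{Largo} = 63 − 6x_{Largo} − 2x_{Pike} = 0 ⇒ x_{Largo} = 10.5 − (1/3)x_{Pike}.
Similarly x_{Pike} = 26/3 − (1/3)x_{Largo}.
Plugging x_{Pike} into Largo's best response: x_{Largo} = 10.5 − (1/3)(26/3 − (1/3)x_{Largo}) ⇒ (8/9)x_{Largo} = 137/18, so x_{Largo} = 8.5625.
Then x_{Pike} = 26/3 − (1/3)·8.5625 = 5.8125.
P_{Largo} = 78 − 3·8.5625 − 2·5.8125 = 40.6875.

40.6875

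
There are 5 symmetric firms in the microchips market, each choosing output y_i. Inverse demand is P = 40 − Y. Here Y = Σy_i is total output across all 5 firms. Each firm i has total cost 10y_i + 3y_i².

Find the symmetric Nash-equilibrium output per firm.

A representative firm's profit is π_i = y_i(40 − Y) − 10y_i − 3y_i², with Y = y_i + Σ_{j≠i} y_j.
First-order condition: 30 − 8y_i − Σ_{j≠i} y_j = 0.
Imposing symmetry (y_j = y for all j) turns Σ_{j≠i} y_j into 4y, so 30 = 12y and y = 2.5.

2.5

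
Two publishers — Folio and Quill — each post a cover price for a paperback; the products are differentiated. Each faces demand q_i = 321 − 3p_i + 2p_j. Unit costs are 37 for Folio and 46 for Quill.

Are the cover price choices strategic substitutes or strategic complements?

strategic complements

Folio's profit: π = (p_{Folio} − 37)(321 − 3p_{Folio} + 2p_{Quill}).
∂π/∂p_{Folio} = 432 − 6p_{Folio} + 2p_{Quill} = 0 ⇒ p_{Folio} = 72 + (1/3)p_{Quill}.
The best-response slope dp_{Folio}/dp_{Quill} = 1/3 > 0: the reaction function is upward-sloping, so the choices are strategic complements.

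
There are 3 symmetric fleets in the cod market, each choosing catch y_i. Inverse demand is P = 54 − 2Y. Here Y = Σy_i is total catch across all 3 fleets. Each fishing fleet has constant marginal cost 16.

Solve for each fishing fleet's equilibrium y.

A representative fishing fleet's profit is π_i = y_i(54 − 2Y) − 16y_i, with Y = y_i + Σ_{j≠i} y_j.
First-order condition: 38 − 4y_i − 2Σ_{j≠i} y_j = 0.
In a symmetric equilibrium every fishing fleet chooses the same y, so Σ_{j≠i} y_j = 2y. The condition becomes 38 − 8y = 0, giving y = 38/8 = 4.75.

4.75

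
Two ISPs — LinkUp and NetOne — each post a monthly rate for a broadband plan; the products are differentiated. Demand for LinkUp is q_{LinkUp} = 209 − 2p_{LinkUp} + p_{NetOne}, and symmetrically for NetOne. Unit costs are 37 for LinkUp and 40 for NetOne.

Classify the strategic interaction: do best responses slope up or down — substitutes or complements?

LinkUp's profit: π = (p_{LinkUp} − 37)(209 − 2p_{LinkUp} + p_{NetOne}).
∂π/∂p_{LinkUp} = 283 − 4p_{LinkUp} + p_{NetOne} = 0 ⇒ p_{LinkUp} = 70.75 + 0.25p_{NetOne}.
The best-response slope dp_{LinkUp}/dp_{NetOne} = 0.25 > 0: the reaction function is upward-sloping, so the choices are strategic complements.

strategic complements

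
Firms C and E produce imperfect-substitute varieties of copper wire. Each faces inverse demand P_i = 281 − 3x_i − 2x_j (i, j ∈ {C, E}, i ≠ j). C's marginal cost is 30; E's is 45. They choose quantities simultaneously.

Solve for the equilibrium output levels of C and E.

32.3125, 28.5625

Firm C's profit: π = x_C(281 − 3x_C − 2x_E) − 30x_C.
∂π/∂x_C = 251 − 6x_C − 2x_E = 0 ⇒ x_C = 251/6 − (1/3)x_E.
Similarly x_E = 118/3 − (1/3)x_C.
Solving the two reaction functions simultaneously: (1 − (−1/3)(−1/3))x_C = 251/6 − (1/3)·(118/3), so (8/9)x_C = 517/18 and x_C = 32.3125.
Then x_E = 118/3 − (1/3)·32.3125 = 28.5625.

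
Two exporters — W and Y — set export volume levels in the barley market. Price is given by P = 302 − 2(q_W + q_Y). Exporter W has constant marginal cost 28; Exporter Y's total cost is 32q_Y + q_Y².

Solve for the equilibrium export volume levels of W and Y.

55.2, 26.6

Exporter W's profit: π = q_W(302 − 2(q_W + q_Y)) − 28q_W.
∂π/∂q_W = 274 − 4q_W − 2q_Y = 0, so q_W = 68.5 − 0.5q_Y.
For Y: ∂π/∂q_Y = 270 − 6q_Y − 2q_W = 0 ⇒ q_Y = 45 − (1/3)q_W.
Substituting the second reaction function into the first: q_W = 68.5 − 0.5(45 − (1/3)q_W), which gives (5/6)q_W = 46 ⇒ q_W = 55.2.
Then q_Y = 45 − (1/3)·55.2 = 26.6.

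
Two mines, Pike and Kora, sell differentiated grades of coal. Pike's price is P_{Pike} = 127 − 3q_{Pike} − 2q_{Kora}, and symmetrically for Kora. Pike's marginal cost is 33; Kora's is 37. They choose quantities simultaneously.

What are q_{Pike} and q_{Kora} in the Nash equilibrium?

12, 11

Mine Pike's profit: π = q_{Pike}(127 − 3q_{Pike} − 2q_{Kora}) − 33q_{Pike}.
∂π/∂q_{Pike} = 94 − 6q_{Pike} − 2q_{Kora} = 0 ⇒ q_{Pike} = 47/3 − (1/3)q_{Kora}.
Similarly q_{Kora} = 15 − (1/3)q_{Pike}.
Substituting the second reaction function into the first: q_{Pike} = 47/3 − (1/3)(15 − (1/3)q_{Pike}), which gives (8/9)q_{Pike} = 32/3 ⇒ q_{Pike} = 12.
Then q_{Kora} = 15 − (1/3)·12 = 11.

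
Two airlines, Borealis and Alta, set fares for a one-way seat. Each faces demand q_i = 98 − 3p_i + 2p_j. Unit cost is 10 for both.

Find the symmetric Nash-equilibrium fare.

32

Borealis's profit: π = (p_{Borealis} − 10)(98 − 3p_{Borealis} + 2p_{Alta}).
∂π/∂p_{Borealis} = 128 − 6p_{Borealis} + 2p_{Alta} = 0 ⇒ p_{Borealis} = 64/3 + (1/3)p_{Alta}.
By symmetry p_{Alta} = p_{Borealis}; substituting into the reaction function, (2/3)p_{Borealis} = 64/3 and p_{Borealis} = 32.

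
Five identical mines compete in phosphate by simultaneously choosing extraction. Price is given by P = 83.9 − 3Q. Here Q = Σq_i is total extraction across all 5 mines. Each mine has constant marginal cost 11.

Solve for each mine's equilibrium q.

A representative mine's profit is π_i = q_i(83.9 − 3Q) − 11q_i, with Q = q_i + Σ_{j≠i} q_j.
First-order condition: 72.9 − 6q_i − 3Σ_{j≠i} q_j = 0.
Imposing symmetry (q_j = q for all j) turns Σ_{j≠i} q_j into 4q, so 72.9 = 18q and q = 4.05.

4.05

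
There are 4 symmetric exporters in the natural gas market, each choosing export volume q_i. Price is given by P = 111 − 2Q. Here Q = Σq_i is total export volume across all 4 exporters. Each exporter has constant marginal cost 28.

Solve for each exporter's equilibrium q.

A representative exporter's profit is π_i = q_i(111 − 2Q) − 28q_i, with Q = q_i + Σ_{j≠i} q_j.
First-order condition: 83 − 4q_i − 2Σ_{j≠i} q_j = 0.
Imposing symmetry (q_j = q for all j) turns Σ_{j≠i} q_j into 3q, so 83 = 10q and q = 8.3.

8.3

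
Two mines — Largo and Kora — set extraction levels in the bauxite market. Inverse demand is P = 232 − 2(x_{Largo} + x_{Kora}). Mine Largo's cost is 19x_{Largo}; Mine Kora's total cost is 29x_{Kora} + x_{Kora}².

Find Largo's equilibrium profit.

3801.92

Mine Largo's profit: π = x_{Largo}(232 − 2(x_{Largo} + x_{Kora})) − 19x_{Largo}.
∂π/∂x_{Largo} = 213 − 4x_{Largo} − 2x_{Kora} = 0, so x_{Largo} = 53.25 − 0.5x_{Kora}.
For Kora: ∂π/∂x_{Kora} = 203 − 6x_{Kora} − 2x_{Largo} = 0 ⇒ x_{Kora} = 203/6 − (1/3)x_{Largo}.
Substituting the second reaction function into the first: x_{Largo} = 53.25 − 0.5(203/6 − (1/3)x_{Largo}), which gives (5/6)x_{Largo} = 109/3 ⇒ x_{Largo} = 43.6.
Then x_{Kora} = 203/6 − (1/3)·43.6 = 19.3.
Price P = 232 − 2·62.9 = 106.2.
Largo's profit: (106.2 − 19)·43.6 = 3801.92.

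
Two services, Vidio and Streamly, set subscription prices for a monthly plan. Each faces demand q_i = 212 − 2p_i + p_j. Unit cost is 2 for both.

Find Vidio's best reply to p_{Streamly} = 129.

86.25

Vidio's profit: π = (p_{Vidio} − 2)(212 − 2p_{Vidio} + p_{Streamly}).
∂π/∂p_{Vidio} = 216 − 4p_{Vidio} + p_{Streamly} = 0 ⇒ p_{Vidio} = 54 + 0.25p_{Streamly}.
At p_{Streamly} = 129: p_{Vidio} = 54 + 0.25·129 = 86.25.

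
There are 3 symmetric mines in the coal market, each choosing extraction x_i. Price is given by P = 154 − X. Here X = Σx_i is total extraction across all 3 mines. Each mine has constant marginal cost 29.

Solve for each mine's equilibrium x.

A representative mine's profit is π_i = x_i(154 − X) − 29x_i, with X = x_i + Σ_{j≠i} x_j.
First-order condition: 125 − 2x_i − Σ_{j≠i} x_j = 0.
In a symmetric equilibrium every mine chooses the same x, so Σ_{j≠i} x_j = 2x. The condition becomes 125 − 4x = 0, giving x = 125/4 = 31.25.

31.25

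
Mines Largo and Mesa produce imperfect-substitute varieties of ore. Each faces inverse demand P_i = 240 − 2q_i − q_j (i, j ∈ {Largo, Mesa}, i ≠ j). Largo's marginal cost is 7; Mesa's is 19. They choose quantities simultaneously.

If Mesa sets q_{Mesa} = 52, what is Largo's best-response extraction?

Mine Largo's profit: π = q_{Largo}(240 − 2q_{Largo} − q_{Mesa}) − 7q_{Largo}.
∂π/∂q_{Largo} = 233 − 4q_{Largo} − q_{Mesa} = 0 ⇒ q_{Largo} = 58.25 − 0.25q_{Mesa}.
At q_{Mesa} = 52: q_{Largo} = 58.25 − 0.25·52 = 45.25.

45.25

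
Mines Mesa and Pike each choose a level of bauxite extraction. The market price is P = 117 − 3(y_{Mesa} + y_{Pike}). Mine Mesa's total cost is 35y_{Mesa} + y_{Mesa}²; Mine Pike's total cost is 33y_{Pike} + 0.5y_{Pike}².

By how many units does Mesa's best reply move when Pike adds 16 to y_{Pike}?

Mine Mesa's profit: π = y_{Mesa}(117 − 3(y_{Mesa} + y_{Pike})) − 35y_{Mesa} − y_{Mesa}².
∂π/∂y_{Mesa} = 82 − 8y_{Mesa} − 3y_{Pike} = 0, so y_{Mesa} = 10.25 − 0.375y_{Pike}.
The reaction-function slope is −0.375, so a 16-unit rise in y_{Pike} moves y_{Mesa} by −0.375 × 16 = −6. Mesa's best response falls — the actions are strategic substitutes.

-6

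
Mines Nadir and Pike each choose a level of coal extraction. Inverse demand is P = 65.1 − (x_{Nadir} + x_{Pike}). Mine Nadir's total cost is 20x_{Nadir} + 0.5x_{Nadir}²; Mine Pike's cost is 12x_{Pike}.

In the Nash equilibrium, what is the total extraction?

30.26

Mine Nadir's profit: π = x_{Nadir}(65.1 − (x_{Nadir} + x_{Pike})) − 20x_{Nadir} − 0.5x_{Nadir}².
∂π/∂x_{Nadir} = 45.1 − 3x_{Nadir} − x_{Pike} = 0, so x_{Nadir} = 451/30 − (1/3)x_{Pike}.
For Pike: ∂π/∂x_{Pike} = 53.1 − 2x_{Pike} − x_{Nadir} = 0 ⇒ x_{Pike} = 26.55 − 0.5x_{Nadir}.
Substituting the second reaction function into the first: x_{Nadir} = 451/30 − (1/3)(26.55 − 0.5x_{Nadir}), which gives (5/6)x_{Nadir} = 371/60 ⇒ x_{Nadir} = 7.42.
Then x_{Pike} = 26.55 − 0.5·7.42 = 22.84.
Total extraction: 7.42 + 22.84 = 30.26.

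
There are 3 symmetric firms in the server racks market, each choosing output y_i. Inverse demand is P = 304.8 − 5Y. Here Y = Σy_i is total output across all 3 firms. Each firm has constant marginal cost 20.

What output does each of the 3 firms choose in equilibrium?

A representative firm's profit is π_i = y_i(304.8 − 5Y) − 20y_i, with Y = y_i + Σ_{j≠i} y_j.
First-order condition: 284.8 − 10y_i − 5Σ_{j≠i} y_j = 0.
Imposing symmetry (y_j = y for all j) turns Σ_{j≠i} y_j into 2y, so 284.8 = 20y and y = 14.24.

14.24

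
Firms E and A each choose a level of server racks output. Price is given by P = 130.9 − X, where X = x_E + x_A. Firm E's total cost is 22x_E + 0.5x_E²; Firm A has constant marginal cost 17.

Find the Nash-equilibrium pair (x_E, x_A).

20.78, 46.56

Firm E's profit: π = x_E(130.9 − (x_E + x_A)) − 22x_E − 0.5x_E².
∂π/∂x_E = 108.9 − 3x_E − x_A = 0, so x_E = 36.3 − (1/3)x_A.
For A: ∂π/∂x_A = 113.9 − 2x_A − x_E = 0 ⇒ x_A = 56.95 − 0.5x_E.
Substituting the second reaction function into the first: x_E = 36.3 − (1/3)(56.95 − 0.5x_E), which gives (5/6)x_E = 1039/60 ⇒ x_E = 20.78.
Then x_A = 56.95 − 0.5·20.78 = 46.56.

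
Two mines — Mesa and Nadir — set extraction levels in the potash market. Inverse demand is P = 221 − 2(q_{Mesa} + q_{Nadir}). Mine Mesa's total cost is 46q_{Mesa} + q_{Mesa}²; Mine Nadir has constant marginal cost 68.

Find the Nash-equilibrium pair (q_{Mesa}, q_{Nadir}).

19.7, 28.4

Mine Mesa's profit: π = q_{Mesa}(221 − 2(q_{Mesa} + q_{Nadir})) − 46q_{Mesa} − q_{Mesa}².
∂π/∂q_{Mesa} = 175 − 6q_{Mesa} − 2q_{Nadir} = 0, so q_{Mesa} = 175/6 − (1/3)q_{Nadir}.
For Nadir: ∂π/∂q_{Nadir} = 153 − 4q_{Nadir} − 2q_{Mesa} = 0 ⇒ q_{Nadir} = 38.25 − 0.5q_{Mesa}.
Substituting the second reaction function into the first: q_{Mesa} = 175/6 − (1/3)(38.25 − 0.5q_{Mesa}), which gives (5/6)q_{Mesa} = 197/12 ⇒ q_{Mesa} = 19.7.
Then q_{Nadir} = 38.25 − 0.5·19.7 = 28.4.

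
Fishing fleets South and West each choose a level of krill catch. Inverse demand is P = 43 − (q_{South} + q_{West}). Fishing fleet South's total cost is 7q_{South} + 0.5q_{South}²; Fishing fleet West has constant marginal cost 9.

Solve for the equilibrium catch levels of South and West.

Fishing fleet South's profit: π = q_{South}(43 − (q_{South} + q_{West})) − 7q_{South} − 0.5q_{South}².
∂π/∂q_{South} = 36 − 3q_{South} − q_{West} = 0, so q_{South} = 12 − (1/3)q_{West}.
For West: ∂π/∂q_{West} = 34 − 2q_{West} − q_{South} = 0 ⇒ q_{West} = 17 − 0.5q_{South}.
Substituting the second reaction function into the first: q_{South} = 12 − (1/3)(17 − 0.5q_{South}), which gives (5/6)q_{South} = 19/3 ⇒ q_{South} = 7.6.
Then q_{West} = 17 − 0.5·7.6 = 13.2.

7.6, 13.2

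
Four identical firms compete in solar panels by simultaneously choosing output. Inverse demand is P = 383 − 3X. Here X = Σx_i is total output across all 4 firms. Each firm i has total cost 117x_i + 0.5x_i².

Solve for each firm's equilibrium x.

16.625

A representative firm's profit is π_i = x_i(383 − 3X) − 117x_i − 0.5x_i², with X = x_i + Σ_{j≠i} x_j.
First-order condition: 266 − 7x_i − 3Σ_{j≠i} x_j = 0.
With identical firms, set every x_j = x: then 266 − 7x − 9x = 0, i.e. x = 266/16 = 16.625.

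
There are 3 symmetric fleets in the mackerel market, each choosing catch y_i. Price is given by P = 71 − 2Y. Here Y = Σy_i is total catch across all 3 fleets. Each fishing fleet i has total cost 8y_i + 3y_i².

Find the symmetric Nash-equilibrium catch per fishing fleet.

4.5

A representative fishing fleet's profit is π_i = y_i(71 − 2Y) − 8y_i − 3y_i², with Y = y_i + Σ_{j≠i} y_j.
First-order condition: 63 − 10y_i − 2Σ_{j≠i} y_j = 0.
In a symmetric equilibrium every fishing fleet chooses the same y, so Σ_{j≠i} y_j = 2y. The condition becomes 63 − 14y = 0, giving y = 63/14 = 4.5.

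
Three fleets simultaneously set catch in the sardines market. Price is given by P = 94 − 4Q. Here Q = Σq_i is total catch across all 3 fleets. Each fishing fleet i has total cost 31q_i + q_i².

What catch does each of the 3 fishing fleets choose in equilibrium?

A representative fishing fleet's profit is π_i = q_i(94 − 4Q) − 31q_i − q_i², with Q = q_i + Σ_{j≠i} q_j.
First-order condition: 63 − 10q_i − 4Σ_{j≠i} q_j = 0.
Imposing symmetry (q_j = q for all j) turns Σ_{j≠i} q_j into 2q, so 63 = 18q and q = 3.5.

3.5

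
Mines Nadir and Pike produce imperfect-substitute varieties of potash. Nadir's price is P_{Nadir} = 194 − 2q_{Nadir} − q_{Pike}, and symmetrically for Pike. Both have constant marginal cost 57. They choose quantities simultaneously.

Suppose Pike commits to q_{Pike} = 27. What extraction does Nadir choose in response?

Mine Nadir's profit: π = q_{Nadir}(194 − 2q_{Nadir} − q_{Pike}) − 57q_{Nadir}.
∂π/∂q_{Nadir} = 137 − 4q_{Nadir} − q_{Pike} = 0 ⇒ q_{Nadir} = 34.25 − 0.25q_{Pike}.
At q_{Pike} = 27: q_{Nadir} = 34.25 − 0.25·27 = 27.5.

27.5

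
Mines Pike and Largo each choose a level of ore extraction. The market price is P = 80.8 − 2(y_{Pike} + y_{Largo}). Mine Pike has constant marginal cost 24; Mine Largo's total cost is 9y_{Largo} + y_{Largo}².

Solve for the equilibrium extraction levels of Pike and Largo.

Mine Pike's profit: π = y_{Pike}(80.8 − 2(y_{Pike} + y_{Largo})) − 24y_{Pike}.
∂π/∂y_{Pike} = 56.8 − 4y_{Pike} − 2y_{Largo} = 0, so y_{Pike} = 14.2 − 0.5y_{Largo}.
For Largo: ∂π/∂y_{Largo} = 71.8 − 6y_{Largo} − 2y_{Pike} = 0 ⇒ y_{Largo} = 359/30 − (1/3)y_{Pike}.
Plugging y_{Largo} into Pike's best response: y_{Pike} = 14.2 − 0.5(359/30 − (1/3)y_{Pike}) ⇒ (5/6)y_{Pike} = 493/60, so y_{Pike} = 9.86.
Then y_{Largo} = 359/30 − (1/3)·9.86 = 8.68.

9.86, 8.68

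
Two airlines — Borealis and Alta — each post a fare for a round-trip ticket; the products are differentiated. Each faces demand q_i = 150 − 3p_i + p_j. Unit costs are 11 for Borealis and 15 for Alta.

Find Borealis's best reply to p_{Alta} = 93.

46

Borealis's profit: π = (p_{Borealis} − 11)(150 − 3p_{Borealis} + p_{Alta}).
∂π/∂p_{Borealis} = 183 − 6p_{Borealis} + p_{Alta} = 0 ⇒ p_{Borealis} = 30.5 + (1/6)p_{Alta}.
At p_{Alta} = 93: p_{Borealis} = 30.5 + (1/6)·93 = 46.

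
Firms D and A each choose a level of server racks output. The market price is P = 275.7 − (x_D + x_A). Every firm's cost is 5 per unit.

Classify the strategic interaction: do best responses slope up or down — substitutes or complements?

Firm D's profit: π = x_D(275.7 − (x_D + x_A)) − 5x_D.
∂π/∂x_D = 270.7 − 2x_D − x_A = 0, so x_D = 135.35 − 0.5x_A.
The best-response slope dx_D/dx_A = −0.5 < 0: the reaction function is downward-sloping, so the choices are strategic substitutes.

strategic substitutes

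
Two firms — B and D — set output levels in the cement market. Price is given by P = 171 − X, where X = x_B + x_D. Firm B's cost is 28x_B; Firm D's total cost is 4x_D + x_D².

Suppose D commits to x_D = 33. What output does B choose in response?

Firm B's profit: π = x_B(171 − (x_B + x_D)) − 28x_B.
∂π/∂x_B = 143 − 2x_B − x_D = 0, so x_B = 71.5 − 0.5x_D.
At x_D = 33: x_B = 71.5 − 0.5·33 = 55.

55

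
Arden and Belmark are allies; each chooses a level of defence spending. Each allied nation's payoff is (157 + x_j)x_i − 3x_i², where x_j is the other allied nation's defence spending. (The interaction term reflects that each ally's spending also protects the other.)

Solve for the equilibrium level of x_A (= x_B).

Arden's payoff is (157 + x_B)x_A − 3x_A².
∂π/∂x_A = 157 + x_B − 6x_A = 0, so x_A = 157/6 + (1/6)x_B.
By symmetry x_B = x_A; substituting into the reaction function, (5/6)x_A = 157/6 and x_A = 31.4.

31.4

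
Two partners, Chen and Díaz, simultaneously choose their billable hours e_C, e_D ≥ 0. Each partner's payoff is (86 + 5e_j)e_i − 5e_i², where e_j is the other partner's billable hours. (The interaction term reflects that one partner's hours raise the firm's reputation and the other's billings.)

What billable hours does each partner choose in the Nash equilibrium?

Chen's payoff is (86 + 5e_D)e_C − 5e_C².
∂π/∂e_C = 86 + 5e_D − 10e_C = 0, so e_C = 8.6 + 0.5e_D.
Setting e_C = e_D in the reaction function: e_C = 8.6 + 0.5e_C, so e_C = 8.6 / 0.5 = 17.2.

17.2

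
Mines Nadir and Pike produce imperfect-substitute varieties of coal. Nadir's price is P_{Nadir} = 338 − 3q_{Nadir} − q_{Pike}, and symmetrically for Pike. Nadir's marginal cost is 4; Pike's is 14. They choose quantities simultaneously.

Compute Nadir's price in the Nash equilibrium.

148

Mine Nadir's profit: π = q_{Nadir}(338 − 3q_{Nadir} − q_{Pike}) − 4q_{Nadir}.
∂π/∂q_{Nadir} = 334 − 6q_{Nadir} − q_{Pike} = 0 ⇒ q_{Nadir} = 167/3 − (1/6)q_{Pike}.
Similarly q_{Pike} = 54 − (1/6)q_{Nadir}.
Solving the two reaction functions simultaneously: (1 − (−1/6)(−1/6))q_{Nadir} = 167/3 − (1/6)·54, so (35/36)q_{Nadir} = 140/3 and q_{Nadir} = 48.
Then q_{Pike} = 54 − (1/6)·48 = 46.
P_{Nadir} = 338 − 3·48 − 46 = 148.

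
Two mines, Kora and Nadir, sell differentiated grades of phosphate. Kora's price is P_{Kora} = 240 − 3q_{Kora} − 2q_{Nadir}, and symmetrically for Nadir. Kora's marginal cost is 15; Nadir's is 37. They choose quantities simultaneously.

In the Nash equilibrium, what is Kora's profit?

2610.75

Mine Kora's profit: π = q_{Kora}(240 − 3q_{Kora} − 2q_{Nadir}) − 15q_{Kora}.
∂π/∂q_{Kora} = 225 − 6q_{Kora} − 2q_{Nadir} = 0 ⇒ q_{Kora} = 37.5 − (1/3)q_{Nadir}.
Similarly q_{Nadir} = 203/6 − (1/3)q_{Kora}.
Solving the two reaction functions simultaneously: (1 − (−1/3)(−1/3))q_{Kora} = 37.5 − (1/3)·(203/6), so (8/9)q_{Kora} = 236/9 and q_{Kora} = 29.5.
Then q_{Nadir} = 203/6 − (1/3)·29.5 = 24.
P_{Kora} = 240 − 3·29.5 − 2·24 = 103.5.
Profit = (103.5 − 15)·29.5 = 2610.75.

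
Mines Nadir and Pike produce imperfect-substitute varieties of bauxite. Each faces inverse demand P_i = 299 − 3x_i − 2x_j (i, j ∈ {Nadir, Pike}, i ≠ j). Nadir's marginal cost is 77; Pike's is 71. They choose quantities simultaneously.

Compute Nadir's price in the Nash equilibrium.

159.125

Mine Nadir's profit: π = x_{Nadir}(299 − 3x_{Nadir} − 2x_{Pike}) − 77x_{Nadir}.
∂π/∂x_{Nadir} = 222 − 6x_{Nadir} − 2x_{Pike} = 0 ⇒ x_{Nadir} = 37 − (1/3)x_{Pike}.
Similarly x_{Pike} = 38 − (1/3)x_{Nadir}.
Substituting the second reaction function into the first: x_{Nadir} = 37 − (1/3)(38 − (1/3)x_{Nadir}), which gives (8/9)x_{Nadir} = 73/3 ⇒ x_{Nadir} = 27.375.
Then x_{Pike} = 38 − (1/3)·27.375 = 28.875.
P_{Nadir} = 299 − 3·27.375 − 2·28.875 = 159.125.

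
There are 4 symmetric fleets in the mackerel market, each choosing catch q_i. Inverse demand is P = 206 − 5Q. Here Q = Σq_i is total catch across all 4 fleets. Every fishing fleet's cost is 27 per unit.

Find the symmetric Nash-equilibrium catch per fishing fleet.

A representative fishing fleet's profit is π_i = q_i(206 − 5Q) − 27q_i, with Q = q_i + Σ_{j≠i} q_j.
First-order condition: 179 − 10q_i − 5Σ_{j≠i} q_j = 0.
With identical fishing fleets, set every q_j = q: then 179 − 10q − 15q = 0, i.e. q = 179/25 = 7.16.

7.16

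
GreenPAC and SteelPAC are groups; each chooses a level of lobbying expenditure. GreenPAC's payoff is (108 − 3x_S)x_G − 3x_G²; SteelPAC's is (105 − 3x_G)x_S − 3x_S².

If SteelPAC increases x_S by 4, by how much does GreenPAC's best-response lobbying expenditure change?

Expanding GreenPAC's payoff: 108x_G − 3x_Sx_G − 3x_G².
∂π/∂x_G = 108 − 3x_S − 6x_G = 0, so x_G = 18 − 0.5x_S.
The reaction-function slope is −0.5, so a 4-unit rise in x_S moves x_G by −0.5 × 4 = −2. GreenPAC's best response falls — the actions are strategic substitutes.

-2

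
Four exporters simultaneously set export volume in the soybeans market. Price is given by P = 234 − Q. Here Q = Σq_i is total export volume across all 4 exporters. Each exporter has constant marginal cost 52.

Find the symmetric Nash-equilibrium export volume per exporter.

36.4

A representative exporter's profit is π_i = q_i(234 − Q) − 52q_i, with Q = q_i + Σ_{j≠i} q_j.
First-order condition: 182 − 2q_i − Σ_{j≠i} q_j = 0.
In a symmetric equilibrium every exporter chooses the same q, so Σ_{j≠i} q_j = 3q. The condition becomes 182 − 5q = 0, giving q = 182/5 = 36.4.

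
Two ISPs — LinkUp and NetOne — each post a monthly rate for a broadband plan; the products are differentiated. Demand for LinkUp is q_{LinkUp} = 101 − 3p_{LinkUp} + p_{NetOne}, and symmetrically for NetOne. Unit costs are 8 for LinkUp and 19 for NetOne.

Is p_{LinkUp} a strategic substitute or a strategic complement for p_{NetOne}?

LinkUp's profit: π = (p_{LinkUp} − 8)(101 − 3p_{LinkUp} + p_{NetOne}).
∂π/∂p_{LinkUp} = 125 − 6p_{LinkUp} + p_{NetOne} = 0 ⇒ p_{LinkUp} = 125/6 + (1/6)p_{NetOne}.
The best-response slope dp_{LinkUp}/dp_{NetOne} = 1/6 > 0: the reaction function is upward-sloping, so the choices are strategic complements.

strategic complements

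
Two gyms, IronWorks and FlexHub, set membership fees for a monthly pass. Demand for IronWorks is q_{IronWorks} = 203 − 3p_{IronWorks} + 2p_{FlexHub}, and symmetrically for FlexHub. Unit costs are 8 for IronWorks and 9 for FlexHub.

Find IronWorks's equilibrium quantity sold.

146.8125

IronWorks's profit: π = (p_{IronWorks} − 8)(203 − 3p_{IronWorks} + 2p_{FlexHub}).
∂π/∂p_{IronWorks} = 227 − 6p_{IronWorks} + 2p_{FlexHub} = 0 ⇒ p_{IronWorks} = 227/6 + (1/3)p_{FlexHub}.
Similarly p_{FlexHub} = 115/3 + (1/3)p_{IronWorks}.
Substituting the second reaction function into the first: p_{IronWorks} = 227/6 + (1/3)(115/3 + (1/3)p_{IronWorks}), which gives (8/9)p_{IronWorks} = 911/18 ⇒ p_{IronWorks} = 56.9375.
Then p_{FlexHub} = 115/3 + (1/3)·56.9375 = 57.3125.
q_{IronWorks} = 203 − 3·56.9375 + 2·57.3125 = 146.8125.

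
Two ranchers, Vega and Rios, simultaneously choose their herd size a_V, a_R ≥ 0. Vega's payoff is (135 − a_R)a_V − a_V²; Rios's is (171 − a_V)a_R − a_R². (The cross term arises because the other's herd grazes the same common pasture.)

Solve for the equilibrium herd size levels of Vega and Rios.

Expanding Vega's payoff: 135a_V − a_Ra_V − a_V².
∂π/∂a_V = 135 − a_R − 2a_V = 0, so a_V = 67.5 − 0.5a_R.
Likewise for Rios: a_R = 85.5 − 0.5a_V.
Substituting the second reaction function into the first: a_V = 67.5 − 0.5(85.5 − 0.5a_V), which gives 0.75a_V = 24.75 ⇒ a_V = 33.
Then a_R = 85.5 − 0.5·33 = 69.

33, 69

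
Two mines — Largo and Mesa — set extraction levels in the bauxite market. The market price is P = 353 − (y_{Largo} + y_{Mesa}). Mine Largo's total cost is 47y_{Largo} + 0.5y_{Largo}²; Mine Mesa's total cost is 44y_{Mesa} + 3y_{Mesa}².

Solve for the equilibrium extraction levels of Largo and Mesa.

93, 27

Mine Largo's profit: π = y_{Largo}(353 − (y_{Largo} + y_{Mesa})) − 47y_{Largo} − 0.5y_{Largo}².
∂π/∂y_{Largo} = 306 − 3y_{Largo} − y_{Mesa} = 0, so y_{Largo} = 102 − (1/3)y_{Mesa}.
For Mesa: ∂π/∂y_{Mesa} = 309 − 8y_{Mesa} − y_{Largo} = 0 ⇒ y_{Mesa} = 38.625 − 0.125y_{Largo}.
Solving the two reaction functions simultaneously: (1 − (−1/3)(−0.125))y_{Largo} = 102 − (1/3)·38.625, so (23/24)y_{Largo} = 89.125 and y_{Largo} = 93.
Then y_{Mesa} = 38.625 − 0.125·93 = 27.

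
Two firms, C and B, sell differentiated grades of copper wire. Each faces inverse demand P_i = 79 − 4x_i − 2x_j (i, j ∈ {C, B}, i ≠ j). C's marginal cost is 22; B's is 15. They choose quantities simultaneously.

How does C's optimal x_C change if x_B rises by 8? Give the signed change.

Firm C's profit: π = x_C(79 − 4x_C − 2x_B) − 22x_C.
∂π/∂x_C = 57 − 8x_C − 2x_B = 0 ⇒ x_C = 7.125 − 0.25x_B.
The reaction-function slope is −0.25, so an 8-unit rise in x_B moves x_C by −0.25 × 8 = −2. C's best response falls — the actions are strategic substitutes.

-2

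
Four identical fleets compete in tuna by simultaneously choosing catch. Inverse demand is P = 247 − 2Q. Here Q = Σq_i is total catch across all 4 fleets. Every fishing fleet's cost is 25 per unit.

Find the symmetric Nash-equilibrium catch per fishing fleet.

A representative fishing fleet's profit is π_i = q_i(247 − 2Q) − 25q_i, with Q = q_i + Σ_{j≠i} q_j.
First-order condition: 222 − 4q_i − 2Σ_{j≠i} q_j = 0.
Imposing symmetry (q_j = q for all j) turns Σ_{j≠i} q_j into 3q, so 222 = 10q and q = 22.2.

22.2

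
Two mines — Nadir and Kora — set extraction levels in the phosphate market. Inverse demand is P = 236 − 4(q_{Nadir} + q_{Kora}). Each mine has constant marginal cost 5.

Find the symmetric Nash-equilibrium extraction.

Mine Nadir's profit: π = q_{Nadir}(236 − 4(q_{Nadir} + q_{Kora})) − 5q_{Nadir}.
∂π/∂q_{Nadir} = 231 − 8q_{Nadir} − 4q_{Kora} = 0, so q_{Nadir} = 28.875 − 0.5q_{Kora}.
Setting q_{Nadir} = q_{Kora} in the reaction function: q_{Nadir} = 28.875 − 0.5q_{Nadir}, so q_{Nadir} = 28.875 / 1.5 = 19.25.

19.25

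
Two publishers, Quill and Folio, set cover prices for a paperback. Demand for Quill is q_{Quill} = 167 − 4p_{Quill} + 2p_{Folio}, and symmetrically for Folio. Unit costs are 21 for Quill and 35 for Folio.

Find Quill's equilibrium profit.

Quill's profit: π = (p_{Quill} − 21)(167 − 4p_{Quill} + 2p_{Folio}).
∂π/∂p_{Quill} = 251 − 8p_{Quill} + 2p_{Folio} = 0 ⇒ p_{Quill} = 31.375 + 0.25p_{Folio}.
Similarly p_{Folio} = 38.375 + 0.25p_{Quill}.
Solving the two reaction functions simultaneously: (1 − (0.25)(0.25))p_{Quill} = 31.375 + 0.25·38.375, so 0.9375p_{Quill} = 1311/32 and p_{Quill} = 43.7.
Then p_{Folio} = 38.375 + 0.25·43.7 = 49.3.
q_{Quill} = 167 − 4·43.7 + 2·49.3 = 90.8.
Profit = (43.7 − 21)·90.8 = 2061.16.

2061.16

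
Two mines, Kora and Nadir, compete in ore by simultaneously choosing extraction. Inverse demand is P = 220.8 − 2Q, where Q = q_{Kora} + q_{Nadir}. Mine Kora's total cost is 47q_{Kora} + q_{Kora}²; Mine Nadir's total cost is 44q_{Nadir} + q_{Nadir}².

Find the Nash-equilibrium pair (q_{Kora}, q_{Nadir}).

21.5375, 22.2875

Mine Kora's profit: π = q_{Kora}(220.8 − 2(q_{Kora} + q_{Nadir})) − 47q_{Kora} − q_{Kora}².
∂π/∂q_{Kora} = 173.8 − 6q_{Kora} − 2q_{Nadir} = 0, so q_{Kora} = 869/30 − (1/3)q_{Nadir}.
By the same steps for Nadir: q_{Nadir} = 442/15 − (1/3)q_{Kora}.
Solving the two reaction functions simultaneously: (1 − (−1/3)(−1/3))q_{Kora} = 869/30 − (1/3)·(442/15), so (8/9)q_{Kora} = 1723/90 and q_{Kora} = 21.5375.
Then q_{Nadir} = 442/15 − (1/3)·21.5375 = 22.2875.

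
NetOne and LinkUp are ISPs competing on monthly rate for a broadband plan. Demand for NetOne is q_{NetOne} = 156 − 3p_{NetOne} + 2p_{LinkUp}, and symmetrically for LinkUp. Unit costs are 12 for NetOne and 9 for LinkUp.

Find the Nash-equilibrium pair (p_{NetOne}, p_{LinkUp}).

NetOne's profit: π = (p_{NetOne} − 12)(156 − 3p_{NetOne} + 2p_{LinkUp}).
∂π/∂p_{NetOne} = 192 − 6p_{NetOne} + 2p_{LinkUp} = 0 ⇒ p_{NetOne} = 32 + (1/3)p_{LinkUp}.
Similarly p_{LinkUp} = 30.5 + (1/3)p_{NetOne}.
Solving the two reaction functions simultaneously: (1 − (1/3)(1/3))p_{NetOne} = 32 + (1/3)·30.5, so (8/9)p_{NetOne} = 253/6 and p_{NetOne} = 47.4375.
Then p_{LinkUp} = 30.5 + (1/3)·47.4375 = 46.3125.

47.4375, 46.3125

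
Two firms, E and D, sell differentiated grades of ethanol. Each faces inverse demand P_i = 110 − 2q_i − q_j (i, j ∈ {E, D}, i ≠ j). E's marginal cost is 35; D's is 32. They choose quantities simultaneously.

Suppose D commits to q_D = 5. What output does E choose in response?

17.5

Firm E's profit: π = q_E(110 − 2q_E − q_D) − 35q_E.
∂π/∂q_E = 75 − 4q_E − q_D = 0 ⇒ q_E = 18.75 − 0.25q_D.
At q_D = 5: q_E = 18.75 − 0.25·5 = 17.5.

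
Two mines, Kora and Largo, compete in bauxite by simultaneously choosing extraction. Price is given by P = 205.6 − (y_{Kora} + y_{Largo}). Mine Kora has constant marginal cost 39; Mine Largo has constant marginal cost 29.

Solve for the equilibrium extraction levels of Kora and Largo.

Mine Kora's profit: π = y_{Kora}(205.6 − (y_{Kora} + y_{Largo})) − 39y_{Kora}.
∂π/∂y_{Kora} = 166.6 − 2y_{Kora} − y_{Largo} = 0, so y_{Kora} = 83.3 − 0.5y_{Largo}.
By the same steps for Largo: y_{Largo} = 88.3 − 0.5y_{Kora}.
Substituting the second reaction function into the first: y_{Kora} = 83.3 − 0.5(88.3 − 0.5y_{Kora}), which gives 0.75y_{Kora} = 39.15 ⇒ y_{Kora} = 52.2.
Then y_{Largo} = 88.3 − 0.5·52.2 = 62.2.

52.2, 62.2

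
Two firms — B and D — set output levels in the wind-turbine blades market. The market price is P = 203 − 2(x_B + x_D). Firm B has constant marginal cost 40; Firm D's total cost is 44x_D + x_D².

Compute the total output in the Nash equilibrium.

Firm B's profit: π = x_B(203 − 2(x_B + x_D)) − 40x_B.
∂π/∂x_B = 163 − 4x_B − 2x_D = 0, so x_B = 40.75 − 0.5x_D.
For D: ∂π/∂x_D = 159 − 6x_D − 2x_B = 0 ⇒ x_D = 26.5 − (1/3)x_B.
Solving the two reaction functions simultaneously: (1 − (−0.5)(−1/3))x_B = 40.75 − 0.5·26.5, so (5/6)x_B = 27.5 and x_B = 33.
Then x_D = 26.5 − (1/3)·33 = 15.5.
Total output: 33 + 15.5 = 48.5.

48.5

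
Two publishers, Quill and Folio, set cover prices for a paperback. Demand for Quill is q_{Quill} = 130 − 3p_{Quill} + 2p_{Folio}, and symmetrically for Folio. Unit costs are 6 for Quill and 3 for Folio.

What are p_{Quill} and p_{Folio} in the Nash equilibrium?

Quill's profit: π = (p_{Quill} − 6)(130 − 3p_{Quill} + 2p_{Folio}).
∂π/∂p_{Quill} = 148 − 6p_{Quill} + 2p_{Folio} = 0 ⇒ p_{Quill} = 74/3 + (1/3)p_{Folio}.
Similarly p_{Folio} = 139/6 + (1/3)p_{Quill}.
Plugging p_{Folio} into Quill's best response: p_{Quill} = 74/3 + (1/3)(139/6 + (1/3)p_{Quill}) ⇒ (8/9)p_{Quill} = 583/18, so p_{Quill} = 36.4375.
Then p_{Folio} = 139/6 + (1/3)·36.4375 = 35.3125.

36.4375, 35.3125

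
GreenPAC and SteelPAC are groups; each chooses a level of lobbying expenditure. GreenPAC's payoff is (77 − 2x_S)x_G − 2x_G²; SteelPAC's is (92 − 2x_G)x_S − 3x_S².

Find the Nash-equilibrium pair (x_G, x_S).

Expanding GreenPAC's payoff: 77x_G − 2x_Sx_G − 2x_G².
∂π/∂x_G = 77 − 2x_S − 4x_G = 0, so x_G = 19.25 − 0.5x_S.
Likewise for SteelPAC: x_S = 46/3 − (1/3)x_G.
Solving the two reaction functions simultaneously: (1 − (−0.5)(−1/3))x_G = 19.25 − 0.5·(46/3), so (5/6)x_G = 139/12 and x_G = 13.9.
Then x_S = 46/3 − (1/3)·13.9 = 10.7.

13.9, 10.7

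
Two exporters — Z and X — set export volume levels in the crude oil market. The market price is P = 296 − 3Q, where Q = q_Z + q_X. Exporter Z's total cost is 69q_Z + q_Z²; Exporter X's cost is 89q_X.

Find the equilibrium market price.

164

Exporter Z's profit: π = q_Z(296 − 3(q_Z + q_X)) − 69q_Z − q_Z².
∂π/∂q_Z = 227 − 8q_Z − 3q_X = 0, so q_Z = 28.375 − 0.375q_X.
For X: ∂π/∂q_X = 207 − 6q_X − 3q_Z = 0 ⇒ q_X = 34.5 − 0.5q_Z.
Solving the two reaction functions simultaneously: (1 − (−0.375)(−0.5))q_Z = 28.375 − 0.375·34.5, so 0.8125q_Z = 15.4375 and q_Z = 19.
Then q_X = 34.5 − 0.5·19 = 25.
Equilibrium price: P = 296 − 3·44 = 164.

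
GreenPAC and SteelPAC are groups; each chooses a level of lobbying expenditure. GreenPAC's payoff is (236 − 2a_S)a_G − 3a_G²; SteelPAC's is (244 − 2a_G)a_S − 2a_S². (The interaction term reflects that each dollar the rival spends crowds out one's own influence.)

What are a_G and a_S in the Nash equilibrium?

Expanding GreenPAC's payoff: 236a_G − 2a_Sa_G − 3a_G².
∂π/∂a_G = 236 − 2a_S − 6a_G = 0, so a_G = 118/3 − (1/3)a_S.
Likewise for SteelPAC: a_S = 61 − 0.5a_G.
Plugging a_S into GreenPAC's best response: a_G = 118/3 − (1/3)(61 − 0.5a_G) ⇒ (5/6)a_G = 19, so a_G = 22.8.
Then a_S = 61 − 0.5·22.8 = 49.6.

22.8, 49.6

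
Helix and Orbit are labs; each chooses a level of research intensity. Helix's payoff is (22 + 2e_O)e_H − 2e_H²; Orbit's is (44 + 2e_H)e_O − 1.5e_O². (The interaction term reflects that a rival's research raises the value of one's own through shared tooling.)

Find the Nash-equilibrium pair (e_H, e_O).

19.25, 27.5

Expanding Helix's payoff: 22e_H + 2e_Oe_H − 2e_H².
∂π/∂e_H = 22 + 2e_O − 4e_H = 0, so e_H = 5.5 + 0.5e_O.
Likewise for Orbit: e_O = 44/3 + (2/3)e_H.
Solving the two reaction functions simultaneously: (1 − (0.5)(2/3))e_H = 5.5 + 0.5·(44/3), so (2/3)e_H = 77/6 and e_H = 19.25.
Then e_O = 44/3 + (2/3)·19.25 = 27.5.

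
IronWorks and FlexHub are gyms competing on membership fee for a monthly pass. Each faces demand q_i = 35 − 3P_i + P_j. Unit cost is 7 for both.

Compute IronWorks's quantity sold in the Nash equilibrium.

IronWorks's profit: π = (P_{IronWorks} − 7)(35 − 3P_{IronWorks} + P_{FlexHub}).
∂π/∂P_{IronWorks} = 56 − 6P_{IronWorks} + P_{FlexHub} = 0 ⇒ P_{IronWorks} = 28/3 + (1/6)P_{FlexHub}.
Setting P_{IronWorks} = P_{FlexHub} in the reaction function: P_{IronWorks} = 28/3 + (1/6)P_{IronWorks}, so P_{IronWorks} = (28/3) / (5/6) = 11.2.
q_{IronWorks} = 35 − 3·11.2 + 11.2 = 12.6.

12.6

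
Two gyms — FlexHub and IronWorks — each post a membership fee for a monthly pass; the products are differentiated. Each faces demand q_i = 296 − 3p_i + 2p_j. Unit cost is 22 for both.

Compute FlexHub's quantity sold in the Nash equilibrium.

FlexHub's profit: π = (p_{FlexHub} − 22)(296 − 3p_{FlexHub} + 2p_{IronWorks}).
∂π/∂p_{FlexHub} = 362 − 6p_{FlexHub} + 2p_{IronWorks} = 0 ⇒ p_{FlexHub} = 181/3 + (1/3)p_{IronWorks}.
The game is symmetric, so in equilibrium p_{IronWorks} = p_{FlexHub}: the reaction function gives (2/3)p_{FlexHub} = 181/3, hence p_{FlexHub} = 90.5.
q_{FlexHub} = 296 − 3·90.5 + 2·90.5 = 205.5.

205.5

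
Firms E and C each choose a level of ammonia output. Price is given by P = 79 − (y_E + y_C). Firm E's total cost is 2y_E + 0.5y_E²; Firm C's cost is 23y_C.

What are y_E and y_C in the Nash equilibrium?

Firm E's profit: π = y_E(79 − (y_E + y_C)) − 2y_E − 0.5y_E².
∂π/∂y_E = 77 − 3y_E − y_C = 0, so y_E = 77/3 − (1/3)y_C.
For C: ∂π/∂y_C = 56 − 2y_C − y_E = 0 ⇒ y_C = 28 − 0.5y_E.
Plugging y_C into E's best response: y_E = 77/3 − (1/3)(28 − 0.5y_E) ⇒ (5/6)y_E = 49/3, so y_E = 19.6.
Then y_C = 28 − 0.5·19.6 = 18.2.

19.6, 18.2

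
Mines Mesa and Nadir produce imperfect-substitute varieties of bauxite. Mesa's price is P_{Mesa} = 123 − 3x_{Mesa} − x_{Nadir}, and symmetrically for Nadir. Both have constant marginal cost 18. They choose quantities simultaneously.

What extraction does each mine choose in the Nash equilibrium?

Mine Mesa's profit: π = x_{Mesa}(123 − 3x_{Mesa} − x_{Nadir}) − 18x_{Mesa}.
∂π/∂x_{Mesa} = 105 − 6x_{Mesa} − x_{Nadir} = 0 ⇒ x_{Mesa} = 17.5 − (1/6)x_{Nadir}.
The game is symmetric, so in equilibrium x_{Nadir} = x_{Mesa}: the reaction function gives (7/6)x_{Mesa} = 17.5, hence x_{Mesa} = 15.

15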